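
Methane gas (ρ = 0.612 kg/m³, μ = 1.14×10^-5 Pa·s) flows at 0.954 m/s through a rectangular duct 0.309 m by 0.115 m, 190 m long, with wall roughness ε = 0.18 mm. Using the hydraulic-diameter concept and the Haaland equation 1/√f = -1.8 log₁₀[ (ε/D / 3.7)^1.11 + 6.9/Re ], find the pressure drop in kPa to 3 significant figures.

ΔP ≈ 0.0106 kPa

Hydraulic diameter D_h = 4A/P = 4·(0.309·0.115)/(2·(0.309+0.115)) = 0.1421/0.848 = 0.1676 m.
Re = ρVD_h/μ = 0.612·0.954·0.1676/1.14e-05 = 8585.
ε/D_h = 0.00018/0.1676 = 0.00107; Haaland gives 1/√f = -1.8 log₁₀[0.000118+0.000804] = 5.463, so f = 0.0335.
ΔP = f(L/D_h)(ρV²/2) = 0.0335·190/0.1676·0.2785 = 10.58 Pa.
ΔP = 0.0106 kPa.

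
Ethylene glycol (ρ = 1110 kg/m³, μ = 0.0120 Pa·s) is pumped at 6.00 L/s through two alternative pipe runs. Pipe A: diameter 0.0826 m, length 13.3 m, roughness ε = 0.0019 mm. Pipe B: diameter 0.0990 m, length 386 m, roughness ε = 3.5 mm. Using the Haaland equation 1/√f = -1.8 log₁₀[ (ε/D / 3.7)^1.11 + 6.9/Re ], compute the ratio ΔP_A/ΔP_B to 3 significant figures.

Pipe A: V = Q/A = 0.006/0.005359 = 1.12 m/s; Re = 8555; ε/D = 2.3e-05; Haaland → f = 0.03227; ΔP_A = f(L/D)(ρV²/2) = 3616 Pa.
Pipe B: V = Q/A = 0.006/0.007698 = 0.7795 m/s; Re = 7138; ε/D = 0.0354; Haaland → f = 0.06529; ΔP_B = f(L/D)(ρV²/2) = 8.584e+04 Pa.
ΔP_A/ΔP_B = 3616/8.584e+04 = 0.0421.

ΔP_A/ΔP_B ≈ 0.0421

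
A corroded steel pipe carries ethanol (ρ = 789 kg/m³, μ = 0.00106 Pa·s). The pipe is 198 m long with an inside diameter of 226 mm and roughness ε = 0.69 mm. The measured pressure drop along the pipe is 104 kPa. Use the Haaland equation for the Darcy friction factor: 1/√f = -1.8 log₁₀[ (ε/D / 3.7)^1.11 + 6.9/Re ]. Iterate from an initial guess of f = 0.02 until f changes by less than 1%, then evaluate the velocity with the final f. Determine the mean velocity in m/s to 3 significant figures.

V ≈ 3.37 m/s

Rearranging Darcy-Weisbach: V = √(2·ΔP·D/(f·L·ρ)). With ε/D = 0.00069/0.226 = 0.00305, iterate starting from f = 0.02:
  f = 0.02 → V = √(2·1.04e+05·0.226/(0.02·198·789)) = 3.879 m/s; Re = ρVD/μ = 6.525e+05; f → 0.02653
  f = 0.02653 → V = 3.368 m/s; Re = 5.665e+05; f → 0.02656
Converged (Δf/f < 1%). With the final f = 0.02656: V = √(2·1.04e+05·0.226/(0.02656·198·789)) = 3.366 m/s.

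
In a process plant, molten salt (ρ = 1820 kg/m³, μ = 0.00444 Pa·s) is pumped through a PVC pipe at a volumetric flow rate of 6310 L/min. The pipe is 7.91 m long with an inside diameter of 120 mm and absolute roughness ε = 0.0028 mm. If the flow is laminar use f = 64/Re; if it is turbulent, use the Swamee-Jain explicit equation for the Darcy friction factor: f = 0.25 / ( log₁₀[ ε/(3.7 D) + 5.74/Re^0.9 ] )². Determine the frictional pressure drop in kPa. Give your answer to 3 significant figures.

ΔP ≈ 70.8 kPa

Q = 6310 L/min = 6310/60000 = 0.1052 m³/s.
Cross-sectional area A = πD²/4 = π(0.12)²/4 = 0.01131 m²; mean velocity V = Q/A = 0.1052/0.01131 = 9.299 m/s.
Reynolds number Re = ρVD/μ = 1820 · 9.299 · 0.12 / 0.00444 = 4.574e+05.
Re > 4000 → turbulent. Relative roughness ε/D = 2.8e-06/0.12 = 2.33e-05. Swamee-Jain: f = 0.25/(log₁₀[2.33e-05/3.7 + 5.74/4.574e+05^0.9])² = 0.25/(log₁₀[6.31e-06 + 4.62e-05])² = 0.25/(-4.28)² = 0.01365.
Darcy-Weisbach: ΔP = f(L/D)(ρV²/2) = 0.01365·(7.91/0.12)·(1820·9.299²/2) = 0.01365·65.92·7.869e+04 = 7.079e+04 Pa.
ΔP = 7.079e+04 Pa = 70.8 kPa.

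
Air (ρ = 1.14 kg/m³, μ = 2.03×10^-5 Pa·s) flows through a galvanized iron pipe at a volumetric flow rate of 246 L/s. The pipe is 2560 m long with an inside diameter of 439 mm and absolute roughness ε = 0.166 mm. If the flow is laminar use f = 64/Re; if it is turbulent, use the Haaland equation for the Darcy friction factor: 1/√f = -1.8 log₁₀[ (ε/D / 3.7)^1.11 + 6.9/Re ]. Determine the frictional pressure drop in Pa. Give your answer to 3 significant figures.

ΔP ≈ 200 Pa

Q = 246 L/s = 246/1000 = 0.246 m³/s.
Cross-sectional area A = πD²/4 = π(0.439)²/4 = 0.1514 m²; mean velocity V = Q/A = 0.246/0.1514 = 1.625 m/s.
Reynolds number Re = ρVD/μ = 1.14 · 1.625 · 0.439 / 2.03e-05 = 4.007e+04.
Re > 4000 → turbulent. Relative roughness ε/D = 0.000166/0.439 = 0.000378. Haaland: 1/√f = -1.8 log₁₀[(0.000378/3.7)^1.11 + 6.9/4.007e+04] = -1.8 log₁₀[3.72e-05 + 0.000172] = 6.622, so f = 0.0228.
Darcy-Weisbach: ΔP = f(L/D)(ρV²/2) = 0.0228·(2560/0.439)·(1.14·1.625²/2) = 0.0228·5831·1.506 = 200.2 Pa.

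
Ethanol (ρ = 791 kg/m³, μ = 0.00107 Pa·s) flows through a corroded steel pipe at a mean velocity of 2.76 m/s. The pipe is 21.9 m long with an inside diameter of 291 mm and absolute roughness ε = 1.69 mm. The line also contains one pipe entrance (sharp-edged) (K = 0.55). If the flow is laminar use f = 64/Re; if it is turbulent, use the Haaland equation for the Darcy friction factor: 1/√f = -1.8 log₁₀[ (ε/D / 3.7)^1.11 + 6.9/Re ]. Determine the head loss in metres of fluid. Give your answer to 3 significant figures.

Reynolds number Re = ρVD/μ = 791 · 2.76 · 0.291 / 0.00107 = 5.937e+05.
Re > 4000 → turbulent. Relative roughness ε/D = 0.00169/0.291 = 0.00581. Haaland: 1/√f = -1.8 log₁₀[(0.00581/3.7)^1.11 + 6.9/5.937e+05] = -1.8 log₁₀[0.000771 + 1.16e-05] = 5.591, so f = 0.03199.
Total minor-loss coefficient ΣK = 1·0.55 = 0.55.
ΔP = [f·L/D + ΣK]·(ρV²/2) = [0.03199·21.9/0.291 + 0.55]·(791·2.76²/2) = [2.407 + 0.55]·3013 = 8910 Pa.
Head loss h_f = ΔP/(ρg) = 8910/(791·9.81) = 1.15 m.

h_f ≈ 1.15 m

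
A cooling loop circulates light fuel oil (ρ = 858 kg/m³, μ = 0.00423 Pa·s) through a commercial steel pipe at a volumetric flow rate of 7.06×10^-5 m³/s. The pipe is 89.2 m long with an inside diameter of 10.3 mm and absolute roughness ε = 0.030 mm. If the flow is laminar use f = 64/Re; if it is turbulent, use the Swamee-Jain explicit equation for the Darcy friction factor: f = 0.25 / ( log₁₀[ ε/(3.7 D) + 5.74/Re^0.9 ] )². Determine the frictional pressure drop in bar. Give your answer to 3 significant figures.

ΔP ≈ 0.964 bar

Cross-sectional area A = πD²/4 = π(0.0103)²/4 = 8.332e-05 m²; mean velocity V = Q/A = 7.06e-05/8.332e-05 = 0.8473 m/s.
Reynolds number Re = ρVD/μ = 858 · 0.8473 · 0.0103 / 0.00423 = 1770.
Re < 2300 → laminar flow, so f = 64/Re = 64/1770 = 0.03615 (the turbulent correlation is not needed).
Darcy-Weisbach: ΔP = f(L/D)(ρV²/2) = 0.03615·(89.2/0.0103)·(858·0.8473²/2) = 0.03615·8660·308 = 9.643e+04 Pa.
ΔP = 9.643e+04 Pa = 0.964 bar.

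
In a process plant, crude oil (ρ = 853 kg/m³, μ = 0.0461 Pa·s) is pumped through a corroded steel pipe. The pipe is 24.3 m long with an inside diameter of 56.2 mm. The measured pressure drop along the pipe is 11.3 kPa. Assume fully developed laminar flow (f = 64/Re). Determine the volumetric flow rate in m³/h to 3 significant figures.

Q ≈ 8.89 m³/h

For laminar flow, f = 64/Re with Re = ρVD/μ, so Darcy-Weisbach reduces to ΔP = 32μLV/D². Solving for V: V = ΔP·D²/(32μL) = 1.13e+04·(0.0562)²/(32·0.0461·24.3) = 0.9956 m/s.
Check: Re = ρVD/μ = 853·0.9956·0.0562/0.0461 = 1035 < 2300, so the laminar assumption holds.
Q = V·A = 0.9956·(π/4·0.0562²) = 0.00247 m³/s = 8.89 m³/h.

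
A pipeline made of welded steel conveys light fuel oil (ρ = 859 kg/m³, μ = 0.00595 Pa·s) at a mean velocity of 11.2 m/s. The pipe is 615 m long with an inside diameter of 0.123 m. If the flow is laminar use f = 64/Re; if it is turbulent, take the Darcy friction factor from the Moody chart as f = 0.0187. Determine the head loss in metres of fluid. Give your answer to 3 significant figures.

Reynolds number Re = ρVD/μ = 859 · 11.2 · 0.123 / 0.00595 = 1.989e+05.
Re > 4000 → turbulent; use the Moody-chart value f = 0.0187.
Darcy-Weisbach: ΔP = f(L/D)(ρV²/2) = 0.0187·(615/0.123)·(859·11.2²/2) = 0.0187·5000·5.388e+04 = 5.037e+06 Pa.
Head loss h_f = ΔP/(ρg) = 5.037e+06/(859·9.81) = 598 m.

h_f ≈ 598 m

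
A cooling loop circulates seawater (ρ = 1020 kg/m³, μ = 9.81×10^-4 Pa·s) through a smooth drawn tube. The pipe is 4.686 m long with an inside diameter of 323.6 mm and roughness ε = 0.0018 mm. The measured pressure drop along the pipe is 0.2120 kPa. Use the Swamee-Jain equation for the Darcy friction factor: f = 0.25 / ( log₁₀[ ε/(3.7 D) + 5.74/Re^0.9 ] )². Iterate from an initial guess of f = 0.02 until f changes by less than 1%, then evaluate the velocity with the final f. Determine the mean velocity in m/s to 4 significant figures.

Rearranging Darcy-Weisbach: V = √(2·ΔP·D/(f·L·ρ)). With ε/D = 1.8e-06/0.3236 = 5.56e-06, iterate starting from f = 0.02:
  f = 0.02 → V = √(2·212·0.3236/(0.02·4.686·1020)) = 1.198 m/s; Re = ρVD/μ = 4.031e+05; f → 0.01369
  f = 0.01369 → V = 1.448 m/s; Re = 4.872e+05; f → 0.01324
  f = 0.01324 → V = 1.472 m/s; Re = 4.954e+05; f → 0.0132
Converged (Δf/f < 1%). With the final f = 0.0132: V = √(2·212·0.3236/(0.0132·4.686·1020)) = 1.475 m/s.

V ≈ 1.475 m/s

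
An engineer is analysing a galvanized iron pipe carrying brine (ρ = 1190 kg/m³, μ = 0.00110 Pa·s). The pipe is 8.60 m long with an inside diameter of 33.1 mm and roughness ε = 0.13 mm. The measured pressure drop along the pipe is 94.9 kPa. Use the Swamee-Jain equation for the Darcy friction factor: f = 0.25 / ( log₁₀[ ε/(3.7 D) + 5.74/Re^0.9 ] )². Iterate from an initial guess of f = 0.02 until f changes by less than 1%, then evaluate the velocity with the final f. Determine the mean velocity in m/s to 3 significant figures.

Rearranging Darcy-Weisbach: V = √(2·ΔP·D/(f·L·ρ)). With ε/D = 0.00013/0.0331 = 0.00393, iterate starting from f = 0.02:
  f = 0.02 → V = √(2·9.49e+04·0.0331/(0.02·8.6·1190)) = 5.54 m/s; Re = ρVD/μ = 1.984e+05; f → 0.02901
  f = 0.02901 → V = 4.6 m/s; Re = 1.647e+05; f → 0.02914
Converged (Δf/f < 1%). With the final f = 0.02914: V = √(2·9.49e+04·0.0331/(0.02914·8.6·1190)) = 4.59 m/s.

V ≈ 4.59 m/s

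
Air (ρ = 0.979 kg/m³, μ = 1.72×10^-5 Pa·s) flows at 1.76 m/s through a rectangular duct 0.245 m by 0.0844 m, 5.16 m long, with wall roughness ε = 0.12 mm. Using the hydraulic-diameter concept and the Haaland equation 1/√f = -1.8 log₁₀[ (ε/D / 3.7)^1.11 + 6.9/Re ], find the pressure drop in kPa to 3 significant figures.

Hydraulic diameter D_h = 4A/P = 4·(0.245·0.0844)/(2·(0.245+0.0844)) = 0.08271/0.6588 = 0.1255 m.
Re = ρVD_h/μ = 0.979·1.76·0.1255/1.72e-05 = 1.258e+04.
ε/D_h = 0.00012/0.1255 = 0.000956; Haaland gives 1/√f = -1.8 log₁₀[0.000104+0.000549] = 5.733, so f = 0.03042.
ΔP = f(L/D_h)(ρV²/2) = 0.03042·5.16/0.1255·1.516 = 1.896 Pa.
ΔP = 0.00190 kPa.

ΔP ≈ 0.00190 kPa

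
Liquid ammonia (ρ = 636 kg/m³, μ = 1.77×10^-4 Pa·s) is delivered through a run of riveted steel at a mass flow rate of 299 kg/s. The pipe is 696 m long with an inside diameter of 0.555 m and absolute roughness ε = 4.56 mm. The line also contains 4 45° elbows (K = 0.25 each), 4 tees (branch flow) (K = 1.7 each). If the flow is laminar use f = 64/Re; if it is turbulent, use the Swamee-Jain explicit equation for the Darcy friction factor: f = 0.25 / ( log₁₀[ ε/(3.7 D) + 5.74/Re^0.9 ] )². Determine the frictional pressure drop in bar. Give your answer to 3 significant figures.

ΔP ≈ 0.629 bar

A = πD²/4 = π(0.555)²/4 = 0.2419 m²; mean velocity V = ṁ/(ρA) = 299/(636 · 0.2419) = 1.943 m/s.
Reynolds number Re = ρVD/μ = 636 · 1.943 · 0.555 / 0.000177 = 3.875e+06.
Re > 4000 → turbulent. Relative roughness ε/D = 0.00456/0.555 = 0.00822. Swamee-Jain: f = 0.25/(log₁₀[0.00822/3.7 + 5.74/3.875e+06^0.9])² = 0.25/(log₁₀[0.00222 + 6.75e-06])² = 0.25/(-2.652)² = 0.03554.
Total minor-loss coefficient ΣK = 4·0.25 + 4·1.7 = 7.8.
ΔP = [f·L/D + ΣK]·(ρV²/2) = [0.03554·696/0.555 + 7.8]·(636·1.943²/2) = [44.57 + 7.8]·1201 = 6.289e+04 Pa.
ΔP = 6.289e+04 Pa = 0.629 bar.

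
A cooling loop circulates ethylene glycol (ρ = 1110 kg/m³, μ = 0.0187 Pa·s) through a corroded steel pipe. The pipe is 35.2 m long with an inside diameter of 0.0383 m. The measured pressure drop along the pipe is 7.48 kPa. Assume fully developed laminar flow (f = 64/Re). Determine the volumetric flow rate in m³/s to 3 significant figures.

Q ≈ 6.00×10^-4 m³/s

For laminar flow, f = 64/Re with Re = ρVD/μ, so Darcy-Weisbach reduces to ΔP = 32μLV/D². Solving for V: V = ΔP·D²/(32μL) = 7480·(0.0383)²/(32·0.0187·35.2) = 0.5209 m/s.
Check: Re = ρVD/μ = 1110·0.5209·0.0383/0.0187 = 1184 < 2300, so the laminar assumption holds.
Q = V·A = 0.5209·(π/4·0.0383²) = 0.0006001 m³/s = 6.00×10^-4 m³/s.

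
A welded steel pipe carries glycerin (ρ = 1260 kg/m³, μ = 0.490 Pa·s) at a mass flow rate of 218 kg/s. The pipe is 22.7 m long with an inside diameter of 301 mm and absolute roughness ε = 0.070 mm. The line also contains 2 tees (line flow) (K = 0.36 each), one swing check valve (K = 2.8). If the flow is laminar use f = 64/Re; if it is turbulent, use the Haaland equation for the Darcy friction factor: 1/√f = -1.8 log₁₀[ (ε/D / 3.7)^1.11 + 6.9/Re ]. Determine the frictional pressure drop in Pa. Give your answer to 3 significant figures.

ΔP ≈ 22700 Pa

A = πD²/4 = π(0.301)²/4 = 0.07116 m²; mean velocity V = ṁ/(ρA) = 218/(1260 · 0.07116) = 2.431 m/s.
Reynolds number Re = ρVD/μ = 1260 · 2.431 · 0.301 / 0.49 = 1882.
Re < 2300 → laminar flow, so f = 64/Re = 64/1882 = 0.03401 (the turbulent correlation is not needed).
Total minor-loss coefficient ΣK = 2·0.36 + 1·2.8 = 3.52.
ΔP = [f·L/D + ΣK]·(ρV²/2) = [0.03401·22.7/0.301 + 3.52]·(1260·2.431²/2) = [2.565 + 3.52]·3724 = 2.266e+04 Pa.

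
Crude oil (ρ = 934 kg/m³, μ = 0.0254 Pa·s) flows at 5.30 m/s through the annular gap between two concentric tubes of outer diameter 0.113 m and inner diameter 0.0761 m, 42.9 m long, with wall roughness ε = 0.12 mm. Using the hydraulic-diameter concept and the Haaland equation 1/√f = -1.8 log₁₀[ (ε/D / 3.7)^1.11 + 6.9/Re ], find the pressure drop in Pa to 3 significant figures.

ΔP ≈ 573000 Pa

Hydraulic diameter D_h = 4A/P = D_o - D_i = 0.113 - 0.0761 = 0.0369 m.
Re = ρVD_h/μ = 934·5.3·0.0369/0.0254 = 7191.
ε/D_h = 0.00012/0.0369 = 0.00325; Haaland gives 1/√f = -1.8 log₁₀[0.000405+0.000959] = 5.157, so f = 0.0376.
ΔP = f(L/D_h)(ρV²/2) = 0.0376·42.9/0.0369·1.312e+04 = 5.735e+05 Pa.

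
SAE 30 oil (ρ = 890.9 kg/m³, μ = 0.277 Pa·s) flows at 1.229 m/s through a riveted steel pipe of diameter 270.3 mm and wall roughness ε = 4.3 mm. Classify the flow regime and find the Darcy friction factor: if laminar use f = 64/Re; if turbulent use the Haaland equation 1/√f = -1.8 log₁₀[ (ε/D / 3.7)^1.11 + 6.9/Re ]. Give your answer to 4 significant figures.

Re = ρVD/μ = 890.9·1.229·0.2703/0.277 = 1068.
Re < 2300 → laminar, so f = 64/Re = 0.0599 (roughness is irrelevant in laminar flow).

f ≈ 0.05990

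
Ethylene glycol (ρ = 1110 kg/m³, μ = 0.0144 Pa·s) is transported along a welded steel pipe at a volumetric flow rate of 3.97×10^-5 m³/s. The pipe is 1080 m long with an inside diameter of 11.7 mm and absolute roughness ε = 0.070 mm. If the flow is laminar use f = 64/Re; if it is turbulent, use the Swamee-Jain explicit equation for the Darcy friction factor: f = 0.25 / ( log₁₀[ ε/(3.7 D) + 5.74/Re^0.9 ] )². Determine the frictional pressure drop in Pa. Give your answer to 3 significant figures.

ΔP ≈ 1.34×10^6 Pa

Cross-sectional area A = πD²/4 = π(0.0117)²/4 = 0.0001075 m²; mean velocity V = Q/A = 3.97e-05/0.0001075 = 0.3693 m/s.
Reynolds number Re = ρVD/μ = 1110 · 0.3693 · 0.0117 / 0.0144 = 333.
Re < 2300 → laminar flow, so f = 64/Re = 64/333 = 0.1922 (the turbulent correlation is not needed).
Darcy-Weisbach: ΔP = f(L/D)(ρV²/2) = 0.1922·(1080/0.0117)·(1110·0.3693²/2) = 0.1922·9.231e+04·75.67 = 1.342e+06 Pa.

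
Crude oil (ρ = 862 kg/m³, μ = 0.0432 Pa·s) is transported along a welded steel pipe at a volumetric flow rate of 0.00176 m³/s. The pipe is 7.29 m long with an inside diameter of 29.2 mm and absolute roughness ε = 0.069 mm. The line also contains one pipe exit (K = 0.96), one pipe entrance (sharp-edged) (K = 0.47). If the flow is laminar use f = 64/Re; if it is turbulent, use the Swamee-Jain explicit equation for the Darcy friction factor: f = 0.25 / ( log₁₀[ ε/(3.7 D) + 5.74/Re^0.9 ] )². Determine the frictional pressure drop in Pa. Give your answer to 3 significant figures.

ΔP ≈ 35300 Pa

Cross-sectional area A = πD²/4 = π(0.0292)²/4 = 0.0006697 m²; mean velocity V = Q/A = 0.00176/0.0006697 = 2.628 m/s.
Reynolds number Re = ρVD/μ = 862 · 2.628 · 0.0292 / 0.0432 = 1531.
Re < 2300 → laminar flow, so f = 64/Re = 64/1531 = 0.04179 (the turbulent correlation is not needed).
Total minor-loss coefficient ΣK = 1·0.96 + 1·0.47 = 1.43.
ΔP = [f·L/D + ΣK]·(ρV²/2) = [0.04179·7.29/0.0292 + 1.43]·(862·2.628²/2) = [10.43 + 1.43]·2977 = 3.532e+04 Pa.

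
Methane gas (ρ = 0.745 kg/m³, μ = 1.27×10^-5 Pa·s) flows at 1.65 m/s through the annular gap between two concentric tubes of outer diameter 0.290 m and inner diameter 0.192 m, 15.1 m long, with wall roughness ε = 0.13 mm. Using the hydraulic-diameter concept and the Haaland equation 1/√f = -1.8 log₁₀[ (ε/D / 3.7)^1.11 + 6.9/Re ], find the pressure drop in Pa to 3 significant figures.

ΔP ≈ 5.16 Pa

Hydraulic diameter D_h = 4A/P = D_o - D_i = 0.29 - 0.192 = 0.098 m.
Re = ρVD_h/μ = 0.745·1.65·0.098/1.27e-05 = 9486.
ε/D_h = 0.00013/0.098 = 0.00133; Haaland gives 1/√f = -1.8 log₁₀[0.00015+0.000727] = 5.502, so f = 0.03303.
ΔP = f(L/D_h)(ρV²/2) = 0.03303·15.1/0.098·1.014 = 5.161 Pa.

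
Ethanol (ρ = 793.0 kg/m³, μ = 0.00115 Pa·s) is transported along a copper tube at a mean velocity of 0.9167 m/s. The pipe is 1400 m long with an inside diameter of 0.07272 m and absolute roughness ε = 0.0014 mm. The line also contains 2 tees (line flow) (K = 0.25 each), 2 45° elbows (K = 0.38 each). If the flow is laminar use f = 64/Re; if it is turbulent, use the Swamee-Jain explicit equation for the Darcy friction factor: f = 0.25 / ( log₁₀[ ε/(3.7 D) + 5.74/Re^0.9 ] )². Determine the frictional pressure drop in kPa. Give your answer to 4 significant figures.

ΔP ≈ 136.6 kPa

Reynolds number Re = ρVD/μ = 793 · 0.9167 · 0.07272 / 0.00115 = 4.597e+04.
Re > 4000 → turbulent. Relative roughness ε/D = 1.4e-06/0.07272 = 1.93e-05. Swamee-Jain: f = 0.25/(log₁₀[1.93e-05/3.7 + 5.74/4.597e+04^0.9])² = 0.25/(log₁₀[5.2e-06 + 0.000365])² = 0.25/(-3.431)² = 0.02124.
Total minor-loss coefficient ΣK = 2·0.25 + 2·0.38 = 1.26.
ΔP = [f·L/D + ΣK]·(ρV²/2) = [0.02124·1400/0.07272 + 1.26]·(793·0.9167²/2) = [408.8 + 1.26]·333.2 = 1.366e+05 Pa.
ΔP = 1.366e+05 Pa = 136.6 kPa.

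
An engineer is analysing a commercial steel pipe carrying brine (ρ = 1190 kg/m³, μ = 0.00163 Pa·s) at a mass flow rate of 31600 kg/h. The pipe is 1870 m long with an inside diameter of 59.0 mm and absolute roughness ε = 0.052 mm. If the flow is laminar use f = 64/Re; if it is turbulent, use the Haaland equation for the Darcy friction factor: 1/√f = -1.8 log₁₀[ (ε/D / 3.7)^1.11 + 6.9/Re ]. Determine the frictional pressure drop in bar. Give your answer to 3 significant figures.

ṁ = 31600 kg/h = 31600/3600 = 8.778 kg/s.
A = πD²/4 = π(0.059)²/4 = 0.002734 m²; mean velocity V = ṁ/(ρA) = 8.778/(1190 · 0.002734) = 2.698 m/s.
Reynolds number Re = ρVD/μ = 1190 · 2.698 · 0.059 / 0.00163 = 1.162e+05.
Re > 4000 → turbulent. Relative roughness ε/D = 5.2e-05/0.059 = 0.000881. Haaland: 1/√f = -1.8 log₁₀[(0.000881/3.7)^1.11 + 6.9/1.162e+05] = -1.8 log₁₀[9.52e-05 + 5.94e-05] = 6.86, so f = 0.02125.
Darcy-Weisbach: ΔP = f(L/D)(ρV²/2) = 0.02125·(1870/0.059)·(1190·2.698²/2) = 0.02125·3.169e+04·4331 = 2.917e+06 Pa.
ΔP = 2.917e+06 Pa = 29.2 bar.

ΔP ≈ 29.2 bar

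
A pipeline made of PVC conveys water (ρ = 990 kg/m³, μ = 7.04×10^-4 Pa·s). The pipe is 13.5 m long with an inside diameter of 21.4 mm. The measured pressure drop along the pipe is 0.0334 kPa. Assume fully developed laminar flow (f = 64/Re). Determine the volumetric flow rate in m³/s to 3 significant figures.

Q ≈ 1.81×10^-5 m³/s

For laminar flow, f = 64/Re with Re = ρVD/μ, so Darcy-Weisbach reduces to ΔP = 32μLV/D². Solving for V: V = ΔP·D²/(32μL) = 33.4·(0.0214)²/(32·0.000704·13.5) = 0.05029 m/s.
Check: Re = ρVD/μ = 990·0.05029·0.0214/0.000704 = 1514 < 2300, so the laminar assumption holds.
Q = V·A = 0.05029·(π/4·0.0214²) = 1.809e-05 m³/s = 1.81×10^-5 m³/s.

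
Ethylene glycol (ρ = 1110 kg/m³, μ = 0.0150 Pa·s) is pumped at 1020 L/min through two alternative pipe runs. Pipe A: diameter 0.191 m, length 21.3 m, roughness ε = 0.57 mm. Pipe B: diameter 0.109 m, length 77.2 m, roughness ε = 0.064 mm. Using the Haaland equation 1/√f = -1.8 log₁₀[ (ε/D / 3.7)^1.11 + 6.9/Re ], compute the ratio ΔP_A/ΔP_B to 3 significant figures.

Pipe A: V = Q/A = 0.017/0.02865 = 0.5933 m/s; Re = 8386; ε/D = 0.00298; Haaland → f = 0.0361; ΔP_A = f(L/D)(ρV²/2) = 786.5 Pa.
Pipe B: V = Q/A = 0.017/0.009331 = 1.822 m/s; Re = 1.469e+04; ε/D = 0.000587; Haaland → f = 0.02877; ΔP_B = f(L/D)(ρV²/2) = 3.753e+04 Pa.
ΔP_A/ΔP_B = 786.5/3.753e+04 = 0.0210.

ΔP_A/ΔP_B ≈ 0.0210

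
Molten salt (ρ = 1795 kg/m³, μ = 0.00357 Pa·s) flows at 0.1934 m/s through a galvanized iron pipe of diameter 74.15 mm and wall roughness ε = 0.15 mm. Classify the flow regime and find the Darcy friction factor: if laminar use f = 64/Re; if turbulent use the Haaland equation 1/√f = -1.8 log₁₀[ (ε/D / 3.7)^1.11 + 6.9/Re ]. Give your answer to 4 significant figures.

Re = ρVD/μ = 1795·0.1934·0.07415/0.00357 = 7210.
Re > 4000 → turbulent. ε/D = 0.00015/0.07415 = 0.00202; Haaland: 1/√f = -1.8 log₁₀[0.000239 + 0.000957] = 5.26, so f = 0.03614.

f ≈ 0.03614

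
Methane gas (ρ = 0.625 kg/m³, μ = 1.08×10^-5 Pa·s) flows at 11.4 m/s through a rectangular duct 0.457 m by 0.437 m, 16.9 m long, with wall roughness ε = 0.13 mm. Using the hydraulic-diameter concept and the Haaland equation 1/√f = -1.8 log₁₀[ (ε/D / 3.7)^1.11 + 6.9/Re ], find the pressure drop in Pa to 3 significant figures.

Hydraulic diameter D_h = 4A/P = 4·(0.457·0.437)/(2·(0.457+0.437)) = 0.7988/1.788 = 0.4468 m.
Re = ρVD_h/μ = 0.625·11.4·0.4468/1.08e-05 = 2.947e+05.
ε/D_h = 0.00013/0.4468 = 0.000291; Haaland gives 1/√f = -1.8 log₁₀[2.78e-05+2.34e-05] = 7.723, so f = 0.01677.
ΔP = f(L/D_h)(ρV²/2) = 0.01677·16.9/0.4468·40.61 = 25.76 Pa.

ΔP ≈ 25.8 Pa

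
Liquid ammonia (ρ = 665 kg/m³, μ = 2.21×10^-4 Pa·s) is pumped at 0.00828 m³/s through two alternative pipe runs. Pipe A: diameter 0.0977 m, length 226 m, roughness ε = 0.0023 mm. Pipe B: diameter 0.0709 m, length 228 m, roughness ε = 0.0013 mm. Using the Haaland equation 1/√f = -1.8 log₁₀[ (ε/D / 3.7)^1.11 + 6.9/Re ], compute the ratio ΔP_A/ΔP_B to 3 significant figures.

Pipe A: V = Q/A = 0.00828/0.007497 = 1.104 m/s; Re = 3.247e+05; ε/D = 2.35e-05; Haaland → f = 0.01434; ΔP_A = f(L/D)(ρV²/2) = 1.346e+04 Pa.
Pipe B: V = Q/A = 0.00828/0.003948 = 2.097 m/s; Re = 4.474e+05; ε/D = 1.83e-05; Haaland → f = 0.01353; ΔP_B = f(L/D)(ρV²/2) = 6.361e+04 Pa.
ΔP_A/ΔP_B = 1.346e+04/6.361e+04 = 0.212.

ΔP_A/ΔP_B ≈ 0.212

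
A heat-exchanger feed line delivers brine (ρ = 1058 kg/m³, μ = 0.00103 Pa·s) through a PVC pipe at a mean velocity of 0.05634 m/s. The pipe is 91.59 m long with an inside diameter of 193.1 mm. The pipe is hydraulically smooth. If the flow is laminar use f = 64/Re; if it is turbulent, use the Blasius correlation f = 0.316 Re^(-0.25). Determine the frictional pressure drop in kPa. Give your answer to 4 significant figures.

Reynolds number Re = ρVD/μ = 1058 · 0.05634 · 0.1931 / 0.00103 = 1.118e+04.
Re > 4000 → turbulent. Smooth-pipe (Blasius): f = 0.316 Re^(-0.25) = 0.316/(1.118e+04)^0.25 = 0.03073.
Darcy-Weisbach: ΔP = f(L/D)(ρV²/2) = 0.03073·(91.59/0.1931)·(1058·0.05634²/2) = 0.03073·474.3·1.679 = 24.48 Pa.
ΔP = 24.48 Pa = 0.02448 kPa.

ΔP ≈ 0.02448 kPa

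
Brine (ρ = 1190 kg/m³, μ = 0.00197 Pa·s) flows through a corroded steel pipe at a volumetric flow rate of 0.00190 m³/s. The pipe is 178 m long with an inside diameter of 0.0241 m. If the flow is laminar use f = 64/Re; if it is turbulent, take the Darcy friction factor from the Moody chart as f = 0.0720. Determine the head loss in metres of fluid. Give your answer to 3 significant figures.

Cross-sectional area A = πD²/4 = π(0.0241)²/4 = 0.0004562 m²; mean velocity V = Q/A = 0.0019/0.0004562 = 4.165 m/s.
Reynolds number Re = ρVD/μ = 1190 · 4.165 · 0.0241 / 0.00197 = 6.064e+04.
Re > 4000 → turbulent; use the Moody-chart value f = 0.0720.
Darcy-Weisbach: ΔP = f(L/D)(ρV²/2) = 0.072·(178/0.0241)·(1190·4.165²/2) = 0.072·7386·1.032e+04 = 5.489e+06 Pa.
Head loss h_f = ΔP/(ρg) = 5.489e+06/(1190·9.81) = 470 m.

h_f ≈ 470 m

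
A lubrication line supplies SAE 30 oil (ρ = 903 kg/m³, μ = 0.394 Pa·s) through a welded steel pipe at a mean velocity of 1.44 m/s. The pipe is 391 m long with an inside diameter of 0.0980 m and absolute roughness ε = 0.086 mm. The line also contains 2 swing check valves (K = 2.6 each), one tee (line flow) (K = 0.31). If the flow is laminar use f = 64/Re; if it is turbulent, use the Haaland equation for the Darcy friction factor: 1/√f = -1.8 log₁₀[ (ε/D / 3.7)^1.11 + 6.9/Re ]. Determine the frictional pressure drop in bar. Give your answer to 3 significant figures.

Reynolds number Re = ρVD/μ = 903 · 1.44 · 0.098 / 0.394 = 323.4.
Re < 2300 → laminar flow, so f = 64/Re = 64/323.4 = 0.1979 (the turbulent correlation is not needed).
Total minor-loss coefficient ΣK = 2·2.6 + 1·0.31 = 5.51.
ΔP = [f·L/D + ΣK]·(ρV²/2) = [0.1979·391/0.098 + 5.51]·(903·1.44²/2) = [789.5 + 5.51]·936.2 = 7.443e+05 Pa.
ΔP = 7.443e+05 Pa = 7.44 bar.

ΔP ≈ 7.44 bar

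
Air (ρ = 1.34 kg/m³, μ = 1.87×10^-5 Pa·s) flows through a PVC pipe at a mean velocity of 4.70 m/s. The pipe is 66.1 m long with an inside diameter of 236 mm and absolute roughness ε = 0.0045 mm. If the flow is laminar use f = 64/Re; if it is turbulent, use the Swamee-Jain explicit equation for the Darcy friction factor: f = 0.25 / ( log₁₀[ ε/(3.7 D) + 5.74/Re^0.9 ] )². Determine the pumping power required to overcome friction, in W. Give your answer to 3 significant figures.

Reynolds number Re = ρVD/μ = 1.34 · 4.7 · 0.236 / 1.87e-05 = 7.948e+04.
Re > 4000 → turbulent. Relative roughness ε/D = 4.5e-06/0.236 = 1.91e-05. Swamee-Jain: f = 0.25/(log₁₀[1.91e-05/3.7 + 5.74/7.948e+04^0.9])² = 0.25/(log₁₀[5.15e-06 + 0.000223])² = 0.25/(-3.641)² = 0.01885.
Darcy-Weisbach: ΔP = f(L/D)(ρV²/2) = 0.01885·(66.1/0.236)·(1.34·4.7²/2) = 0.01885·280.1·14.8 = 78.16 Pa.
Q = V·A = 4.7·0.04374 = 0.2056 m³/s.
Pumping power P = QΔP = 0.2056·78.16 = 16.07 W = 16.1 W.

P ≈ 16.1 W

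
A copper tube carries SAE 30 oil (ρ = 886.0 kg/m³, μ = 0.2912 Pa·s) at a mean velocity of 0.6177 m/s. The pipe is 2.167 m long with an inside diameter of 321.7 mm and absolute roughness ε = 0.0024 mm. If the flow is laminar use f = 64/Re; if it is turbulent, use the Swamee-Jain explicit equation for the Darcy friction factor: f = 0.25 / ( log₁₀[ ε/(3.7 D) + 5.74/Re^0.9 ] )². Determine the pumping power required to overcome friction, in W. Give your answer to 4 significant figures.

Reynolds number Re = ρVD/μ = 886 · 0.6177 · 0.3217 / 0.291 = 604.6.
Re < 2300 → laminar flow, so f = 64/Re = 64/604.6 = 0.1059 (the turbulent correlation is not needed).
Darcy-Weisbach: ΔP = f(L/D)(ρV²/2) = 0.1059·(2.167/0.3217)·(886·0.6177²/2) = 0.1059·6.736·169 = 120.5 Pa.
Q = V·A = 0.6177·0.08128 = 0.05021 m³/s.
Pumping power P = QΔP = 0.05021·120.5 = 6.0513 W = 6.051 W.

P ≈ 6.051 W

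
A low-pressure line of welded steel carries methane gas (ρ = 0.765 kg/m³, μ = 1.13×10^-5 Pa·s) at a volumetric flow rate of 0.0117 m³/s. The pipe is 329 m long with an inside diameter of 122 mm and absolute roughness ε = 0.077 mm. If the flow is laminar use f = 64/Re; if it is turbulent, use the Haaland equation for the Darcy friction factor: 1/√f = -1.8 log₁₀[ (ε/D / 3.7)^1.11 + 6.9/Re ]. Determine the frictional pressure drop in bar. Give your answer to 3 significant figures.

Cross-sectional area A = πD²/4 = π(0.122)²/4 = 0.01169 m²; mean velocity V = Q/A = 0.0117/0.01169 = 1.001 m/s.
Reynolds number Re = ρVD/μ = 0.765 · 1.001 · 0.122 / 1.13e-05 = 8266.
Re > 4000 → turbulent. Relative roughness ε/D = 7.7e-05/0.122 = 0.000631. Haaland: 1/√f = -1.8 log₁₀[(0.000631/3.7)^1.11 + 6.9/8266] = -1.8 log₁₀[6.57e-05 + 0.000835] = 5.482, so f = 0.03327.
Darcy-Weisbach: ΔP = f(L/D)(ρV²/2) = 0.03327·(329/0.122)·(0.765·1.001²/2) = 0.03327·2697·0.3832 = 34.38 Pa.
ΔP = 34.38 Pa = 3.44×10^-4 bar.

ΔP ≈ 3.44×10^-4 bar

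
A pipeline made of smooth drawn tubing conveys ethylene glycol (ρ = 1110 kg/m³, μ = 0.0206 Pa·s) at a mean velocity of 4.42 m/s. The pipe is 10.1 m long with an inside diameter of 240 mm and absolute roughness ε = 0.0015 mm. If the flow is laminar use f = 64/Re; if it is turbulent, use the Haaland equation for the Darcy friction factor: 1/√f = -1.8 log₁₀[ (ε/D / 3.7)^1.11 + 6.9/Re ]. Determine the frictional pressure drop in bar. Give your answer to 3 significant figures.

ΔP ≈ 0.0918 bar

Reynolds number Re = ρVD/μ = 1110 · 4.42 · 0.24 / 0.0206 = 5.716e+04.
Re > 4000 → turbulent. Relative roughness ε/D = 1.5e-06/0.24 = 6.25e-06. Haaland: 1/√f = -1.8 log₁₀[(6.25e-06/3.7)^1.11 + 6.9/5.716e+04] = -1.8 log₁₀[3.91e-07 + 0.000121] = 7.05, so f = 0.02012.
Darcy-Weisbach: ΔP = f(L/D)(ρV²/2) = 0.02012·(10.1/0.24)·(1110·4.42²/2) = 0.02012·42.08·1.084e+04 = 9180 Pa.
ΔP = 9180 Pa = 0.0918 bar.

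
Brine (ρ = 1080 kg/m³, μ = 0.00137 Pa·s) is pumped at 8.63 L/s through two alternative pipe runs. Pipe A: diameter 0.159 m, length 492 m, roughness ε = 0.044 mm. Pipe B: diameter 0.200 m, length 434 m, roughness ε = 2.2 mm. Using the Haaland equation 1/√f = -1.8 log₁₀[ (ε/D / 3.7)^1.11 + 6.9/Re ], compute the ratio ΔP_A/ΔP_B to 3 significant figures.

Pipe A: V = Q/A = 0.00863/0.01986 = 0.4346 m/s; Re = 5.448e+04; ε/D = 0.000277; Haaland → f = 0.0212; ΔP_A = f(L/D)(ρV²/2) = 6692 Pa.
Pipe B: V = Q/A = 0.00863/0.03142 = 0.2747 m/s; Re = 4.331e+04; ε/D = 0.011; Haaland → f = 0.04044; ΔP_B = f(L/D)(ρV²/2) = 3576 Pa.
ΔP_A/ΔP_B = 6692/3576 = 1.87.

ΔP_A/ΔP_B ≈ 1.87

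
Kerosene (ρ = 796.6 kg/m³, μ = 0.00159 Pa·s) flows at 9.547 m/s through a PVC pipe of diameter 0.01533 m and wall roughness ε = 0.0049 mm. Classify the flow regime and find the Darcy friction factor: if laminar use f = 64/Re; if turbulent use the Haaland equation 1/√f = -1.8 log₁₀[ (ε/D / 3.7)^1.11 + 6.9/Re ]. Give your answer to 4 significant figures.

Re = ρVD/μ = 796.6·9.547·0.01533/0.00159 = 7.333e+04.
Re > 4000 → turbulent. ε/D = 4.9e-06/0.01533 = 0.00032; Haaland: 1/√f = -1.8 log₁₀[3.09e-05 + 9.41e-05] = 7.026, so f = 0.02026.

f ≈ 0.02026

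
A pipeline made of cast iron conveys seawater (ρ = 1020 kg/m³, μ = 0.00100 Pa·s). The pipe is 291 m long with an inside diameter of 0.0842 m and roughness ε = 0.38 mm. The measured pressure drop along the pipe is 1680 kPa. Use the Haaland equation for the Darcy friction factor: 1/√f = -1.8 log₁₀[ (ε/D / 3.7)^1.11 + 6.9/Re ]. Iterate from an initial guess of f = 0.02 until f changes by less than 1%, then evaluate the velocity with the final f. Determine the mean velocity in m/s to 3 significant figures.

V ≈ 5.67 m/s

Rearranging Darcy-Weisbach: V = √(2·ΔP·D/(f·L·ρ)). With ε/D = 0.00038/0.0842 = 0.00451, iterate starting from f = 0.02:
  f = 0.02 → V = √(2·1.68e+06·0.0842/(0.02·291·1020)) = 6.903 m/s; Re = ρVD/μ = 5.929e+05; f → 0.02966
  f = 0.02966 → V = 5.669 m/s; Re = 4.868e+05; f → 0.0297
Converged (Δf/f < 1%). With the final f = 0.0297: V = √(2·1.68e+06·0.0842/(0.0297·291·1020)) = 5.665 m/s.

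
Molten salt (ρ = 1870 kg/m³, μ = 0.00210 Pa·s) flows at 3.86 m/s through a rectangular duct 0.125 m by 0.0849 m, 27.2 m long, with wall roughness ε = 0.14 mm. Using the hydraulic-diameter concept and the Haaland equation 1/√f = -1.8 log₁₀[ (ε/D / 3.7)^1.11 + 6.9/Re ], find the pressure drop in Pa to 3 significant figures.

ΔP ≈ 82100 Pa

Hydraulic diameter D_h = 4A/P = 4·(0.125·0.0849)/(2·(0.125+0.0849)) = 0.04245/0.4198 = 0.1011 m.
Re = ρVD_h/μ = 1870·3.86·0.1011/0.0021 = 3.476e+05.
ε/D_h = 0.00014/0.1011 = 0.00138; Haaland gives 1/√f = -1.8 log₁₀[0.000157+1.99e-05] = 6.754, so f = 0.02192.
ΔP = f(L/D_h)(ρV²/2) = 0.02192·27.2/0.1011·1.393e+04 = 8.215e+04 Pa.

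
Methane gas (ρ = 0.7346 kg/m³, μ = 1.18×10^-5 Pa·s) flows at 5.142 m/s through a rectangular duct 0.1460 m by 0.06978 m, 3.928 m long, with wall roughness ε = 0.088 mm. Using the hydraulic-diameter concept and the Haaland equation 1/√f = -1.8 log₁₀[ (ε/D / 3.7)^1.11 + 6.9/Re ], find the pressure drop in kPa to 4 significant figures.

ΔP ≈ 0.01028 kPa

Hydraulic diameter D_h = 4A/P = 4·(0.146·0.06978)/(2·(0.146+0.06978)) = 0.04075/0.4316 = 0.09443 m.
Re = ρVD_h/μ = 0.7346·5.142·0.09443/1.18e-05 = 3.023e+04.
ε/D_h = 8.8e-05/0.09443 = 0.000932; Haaland gives 1/√f = -1.8 log₁₀[0.000101+0.000228] = 6.268, so f = 0.02545.
ΔP = f(L/D_h)(ρV²/2) = 0.02545·3.928/0.09443·9.711 = 10.28 Pa.
ΔP = 0.01028 kPa.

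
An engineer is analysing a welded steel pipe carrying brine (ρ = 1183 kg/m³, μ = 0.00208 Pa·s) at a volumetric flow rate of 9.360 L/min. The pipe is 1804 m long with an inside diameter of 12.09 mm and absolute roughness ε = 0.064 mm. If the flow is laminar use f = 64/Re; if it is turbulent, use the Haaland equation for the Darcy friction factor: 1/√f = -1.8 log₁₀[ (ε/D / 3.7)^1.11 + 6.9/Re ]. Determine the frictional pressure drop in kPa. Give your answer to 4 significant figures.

Q = 9.360 L/min = 9.360/60000 = 0.000156 m³/s.
Cross-sectional area A = πD²/4 = π(0.01209)²/4 = 0.0001148 m²; mean velocity V = Q/A = 0.000156/0.0001148 = 1.359 m/s.
Reynolds number Re = ρVD/μ = 1183 · 1.359 · 0.01209 / 0.00208 = 9344.
Re > 4000 → turbulent. Relative roughness ε/D = 6.4e-05/0.01209 = 0.00529. Haaland: 1/√f = -1.8 log₁₀[(0.00529/3.7)^1.11 + 6.9/9344] = -1.8 log₁₀[0.000696 + 0.000738] = 5.118, so f = 0.03818.
Darcy-Weisbach: ΔP = f(L/D)(ρV²/2) = 0.03818·(1804/0.01209)·(1183·1.359²/2) = 0.03818·1.492e+05·1092 = 6.222e+06 Pa.
ΔP = 6.222e+06 Pa = 6222 kPa.

ΔP ≈ 6222 kPa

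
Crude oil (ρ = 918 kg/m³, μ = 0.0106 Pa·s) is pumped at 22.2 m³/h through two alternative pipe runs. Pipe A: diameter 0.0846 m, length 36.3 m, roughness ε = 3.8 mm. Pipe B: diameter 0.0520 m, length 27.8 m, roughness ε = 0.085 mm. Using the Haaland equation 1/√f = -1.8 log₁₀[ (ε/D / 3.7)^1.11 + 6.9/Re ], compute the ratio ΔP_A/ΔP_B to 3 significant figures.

ΔP_A/ΔP_B ≈ 0.262

Pipe A: V = Q/A = 0.006167/0.005621 = 1.097 m/s; Re = 8038; ε/D = 0.0449; Haaland → f = 0.07139; ΔP_A = f(L/D)(ρV²/2) = 1.692e+04 Pa.
Pipe B: V = Q/A = 0.006167/0.002124 = 2.904 m/s; Re = 1.308e+04; ε/D = 0.00163; Haaland → f = 0.03121; ΔP_B = f(L/D)(ρV²/2) = 6.457e+04 Pa.
ΔP_A/ΔP_B = 1.692e+04/6.457e+04 = 0.262.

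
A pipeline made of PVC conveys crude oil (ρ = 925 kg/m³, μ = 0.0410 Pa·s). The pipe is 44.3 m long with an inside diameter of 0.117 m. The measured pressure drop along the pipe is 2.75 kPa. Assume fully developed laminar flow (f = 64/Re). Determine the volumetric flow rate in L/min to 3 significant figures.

Q ≈ 418 L/min

For laminar flow, f = 64/Re with Re = ρVD/μ, so Darcy-Weisbach reduces to ΔP = 32μLV/D². Solving for V: V = ΔP·D²/(32μL) = 2750·(0.117)²/(32·0.041·44.3) = 0.6477 m/s.
Check: Re = ρVD/μ = 925·0.6477·0.117/0.041 = 1710 < 2300, so the laminar assumption holds.
Q = V·A = 0.6477·(π/4·0.117²) = 0.006964 m³/s = 418 L/min.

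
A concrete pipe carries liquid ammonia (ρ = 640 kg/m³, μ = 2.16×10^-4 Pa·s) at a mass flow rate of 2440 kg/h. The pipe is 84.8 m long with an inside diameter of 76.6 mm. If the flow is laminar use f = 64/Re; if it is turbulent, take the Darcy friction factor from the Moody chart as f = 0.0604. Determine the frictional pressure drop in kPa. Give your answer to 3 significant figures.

ΔP ≈ 1.13 kPa

ṁ = 2440 kg/h = 2440/3600 = 0.6778 kg/s.
A = πD²/4 = π(0.0766)²/4 = 0.004608 m²; mean velocity V = ṁ/(ρA) = 0.6778/(640 · 0.004608) = 0.2298 m/s.
Reynolds number Re = ρVD/μ = 640 · 0.2298 · 0.0766 / 0.000216 = 5.216e+04.
Re > 4000 → turbulent; use the Moody-chart value f = 0.0604.
Darcy-Weisbach: ΔP = f(L/D)(ρV²/2) = 0.0604·(84.8/0.0766)·(640·0.2298²/2) = 0.0604·1107·16.9 = 1130 Pa.
ΔP = 1130 Pa = 1.13 kPa.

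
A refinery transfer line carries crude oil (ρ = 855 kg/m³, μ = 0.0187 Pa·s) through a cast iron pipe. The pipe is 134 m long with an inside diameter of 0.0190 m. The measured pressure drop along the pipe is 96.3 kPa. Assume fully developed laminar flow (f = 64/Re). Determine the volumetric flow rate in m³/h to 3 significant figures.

Q ≈ 0.443 m³/h

For laminar flow, f = 64/Re with Re = ρVD/μ, so Darcy-Weisbach reduces to ΔP = 32μLV/D². Solving for V: V = ΔP·D²/(32μL) = 9.63e+04·(0.019)²/(32·0.0187·134) = 0.4335 m/s.
Check: Re = ρVD/μ = 855·0.4335·0.019/0.0187 = 376.6 < 2300, so the laminar assumption holds.
Q = V·A = 0.4335·(π/4·0.019²) = 0.0001229 m³/s = 0.443 m³/h.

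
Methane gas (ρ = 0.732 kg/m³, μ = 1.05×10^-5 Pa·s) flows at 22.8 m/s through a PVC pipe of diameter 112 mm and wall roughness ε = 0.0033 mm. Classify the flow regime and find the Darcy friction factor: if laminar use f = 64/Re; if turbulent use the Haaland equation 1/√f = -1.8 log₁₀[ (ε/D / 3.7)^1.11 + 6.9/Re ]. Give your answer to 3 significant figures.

f ≈ 0.0160

Re = ρVD/μ = 0.732·22.8·0.112/1.05e-05 = 1.78e+05.
Re > 4000 → turbulent. ε/D = 3.3e-06/0.112 = 2.95e-05; Haaland: 1/√f = -1.8 log₁₀[2.19e-06 + 3.88e-05] = 7.898, so f = 0.01603.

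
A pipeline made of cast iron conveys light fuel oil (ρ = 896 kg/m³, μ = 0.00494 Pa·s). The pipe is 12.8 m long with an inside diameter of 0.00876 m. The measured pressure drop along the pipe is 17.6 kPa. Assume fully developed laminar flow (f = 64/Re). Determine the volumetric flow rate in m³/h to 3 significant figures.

For laminar flow, f = 64/Re with Re = ρVD/μ, so Darcy-Weisbach reduces to ΔP = 32μLV/D². Solving for V: V = ΔP·D²/(32μL) = 1.76e+04·(0.00876)²/(32·0.00494·12.8) = 0.6675 m/s.
Check: Re = ρVD/μ = 896·0.6675·0.00876/0.00494 = 1061 < 2300, so the laminar assumption holds.
Q = V·A = 0.6675·(π/4·0.00876²) = 4.023e-05 m³/s = 0.145 m³/h.

Q ≈ 0.145 m³/h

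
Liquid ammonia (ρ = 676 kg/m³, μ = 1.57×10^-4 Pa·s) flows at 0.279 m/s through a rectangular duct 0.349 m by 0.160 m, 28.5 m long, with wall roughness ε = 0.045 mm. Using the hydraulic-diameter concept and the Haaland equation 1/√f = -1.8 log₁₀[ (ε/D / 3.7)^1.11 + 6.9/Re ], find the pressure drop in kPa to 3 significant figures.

Hydraulic diameter D_h = 4A/P = 4·(0.349·0.16)/(2·(0.349+0.16)) = 0.2234/1.018 = 0.2194 m.
Re = ρVD_h/μ = 676·0.279·0.2194/0.000157 = 2.636e+05.
ε/D_h = 4.5e-05/0.2194 = 0.000205; Haaland gives 1/√f = -1.8 log₁₀[1.89e-05+2.62e-05] = 7.824, so f = 0.01634.
ΔP = f(L/D_h)(ρV²/2) = 0.01634·28.5/0.2194·26.31 = 55.83 Pa.
ΔP = 0.0558 kPa.

ΔP ≈ 0.0558 kPa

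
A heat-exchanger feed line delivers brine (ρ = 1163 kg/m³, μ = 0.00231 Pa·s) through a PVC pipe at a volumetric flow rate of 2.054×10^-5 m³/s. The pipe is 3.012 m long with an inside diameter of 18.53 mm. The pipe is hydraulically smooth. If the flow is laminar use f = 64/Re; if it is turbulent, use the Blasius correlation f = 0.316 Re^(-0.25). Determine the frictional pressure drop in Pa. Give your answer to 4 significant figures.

Cross-sectional area A = πD²/4 = π(0.01853)²/4 = 0.0002697 m²; mean velocity V = Q/A = 2.054e-05/0.0002697 = 0.07617 m/s.
Reynolds number Re = ρVD/μ = 1163 · 0.07617 · 0.01853 / 0.00231 = 710.6.
Re < 2300 → laminar flow, so f = 64/Re = 64/710.6 = 0.09007 (the turbulent correlation is not needed).
Darcy-Weisbach: ΔP = f(L/D)(ρV²/2) = 0.09007·(3.012/0.01853)·(1163·0.07617²/2) = 0.09007·162.5·3.373 = 49.39 Pa.

ΔP ≈ 49.39 Pa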